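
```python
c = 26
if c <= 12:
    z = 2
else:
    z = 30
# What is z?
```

Trace (tracking z):
c = 26  # -> c = 26
if c <= 12:  # condition is False
else:
    z = 30  # -> z = 30

Answer: 30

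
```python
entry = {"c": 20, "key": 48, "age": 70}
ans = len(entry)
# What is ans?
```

Trace (tracking ans):
entry = {'c': 20, 'key': 48, 'age': 70}  # -> entry = {'c': 20, 'key': 48, 'age': 70}
ans = len(entry)  # -> ans = 3

Answer: 3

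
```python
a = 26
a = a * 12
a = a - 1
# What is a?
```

Answer: 311

Derivation:
Trace (tracking a):
a = 26  # -> a = 26
a = a * 12  # -> a = 312
a = a - 1  # -> a = 311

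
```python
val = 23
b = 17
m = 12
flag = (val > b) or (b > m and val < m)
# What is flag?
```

Trace (tracking flag):
val = 23  # -> val = 23
b = 17  # -> b = 17
m = 12  # -> m = 12
flag = val > b or (b > m and val < m)  # -> flag = True

Answer: True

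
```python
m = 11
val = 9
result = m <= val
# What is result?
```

Trace (tracking result):
m = 11  # -> m = 11
val = 9  # -> val = 9
result = m <= val  # -> result = False

Answer: False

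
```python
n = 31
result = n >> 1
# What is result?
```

Trace (tracking result):
n = 31  # -> n = 31
result = n >> 1  # -> result = 15

Answer: 15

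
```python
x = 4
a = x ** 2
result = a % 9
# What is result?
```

Answer: 7

Derivation:
Trace (tracking result):
x = 4  # -> x = 4
a = x ** 2  # -> a = 16
result = a % 9  # -> result = 7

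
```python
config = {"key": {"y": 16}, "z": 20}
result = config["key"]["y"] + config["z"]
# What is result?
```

Trace (tracking result):
config = {'key': {'y': 16}, 'z': 20}  # -> config = {'key': {'y': 16}, 'z': 20}
result = config['key']['y'] + config['z']  # -> result = 36

Answer: 36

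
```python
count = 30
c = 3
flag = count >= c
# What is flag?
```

Trace (tracking flag):
count = 30  # -> count = 30
c = 3  # -> c = 3
flag = count >= c  # -> flag = True

Answer: True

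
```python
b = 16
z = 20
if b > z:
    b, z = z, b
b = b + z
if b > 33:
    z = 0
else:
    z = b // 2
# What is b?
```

Trace (tracking b):
b = 16  # -> b = 16
z = 20  # -> z = 20
if b > z:  # condition is False
b = b + z  # -> b = 36
if b > 33:  # condition is True
    z = 0  # -> z = 0

Answer: 36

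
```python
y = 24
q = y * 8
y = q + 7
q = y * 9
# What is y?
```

Trace (tracking y):
y = 24  # -> y = 24
q = y * 8  # -> q = 192
y = q + 7  # -> y = 199
q = y * 9  # -> q = 1791

Answer: 199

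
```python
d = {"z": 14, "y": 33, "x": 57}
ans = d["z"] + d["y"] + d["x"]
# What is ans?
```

Answer: 104

Derivation:
Trace (tracking ans):
d = {'z': 14, 'y': 33, 'x': 57}  # -> d = {'z': 14, 'y': 33, 'x': 57}
ans = d['z'] + d['y'] + d['x']  # -> ans = 104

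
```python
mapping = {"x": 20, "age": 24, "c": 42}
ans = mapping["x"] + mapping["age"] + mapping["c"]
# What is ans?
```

Answer: 86

Derivation:
Trace (tracking ans):
mapping = {'x': 20, 'age': 24, 'c': 42}  # -> mapping = {'x': 20, 'age': 24, 'c': 42}
ans = mapping['x'] + mapping['age'] + mapping['c']  # -> ans = 86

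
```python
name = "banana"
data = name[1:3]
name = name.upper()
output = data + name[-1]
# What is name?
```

Answer: 'BANANA'

Derivation:
Trace (tracking name):
name = 'banana'  # -> name = 'banana'
data = name[1:3]  # -> data = 'an'
name = name.upper()  # -> name = 'BANANA'
output = data + name[-1]  # -> output = 'anA'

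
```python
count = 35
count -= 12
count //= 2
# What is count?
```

Trace (tracking count):
count = 35  # -> count = 35
count -= 12  # -> count = 23
count //= 2  # -> count = 11

Answer: 11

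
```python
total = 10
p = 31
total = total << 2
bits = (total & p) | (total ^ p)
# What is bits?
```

Answer: 63

Derivation:
Trace (tracking bits):
total = 10  # -> total = 10
p = 31  # -> p = 31
total = total << 2  # -> total = 40
bits = total & p | total ^ p  # -> bits = 63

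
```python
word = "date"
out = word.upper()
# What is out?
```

Answer: 'DATE'

Derivation:
Trace (tracking out):
word = 'date'  # -> word = 'date'
out = word.upper()  # -> out = 'DATE'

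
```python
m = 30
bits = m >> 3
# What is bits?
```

Trace (tracking bits):
m = 30  # -> m = 30
bits = m >> 3  # -> bits = 3

Answer: 3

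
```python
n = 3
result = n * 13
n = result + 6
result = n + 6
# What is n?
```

Trace (tracking n):
n = 3  # -> n = 3
result = n * 13  # -> result = 39
n = result + 6  # -> n = 45
result = n + 6  # -> result = 51

Answer: 45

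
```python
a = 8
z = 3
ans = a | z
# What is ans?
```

Answer: 11

Derivation:
Trace (tracking ans):
a = 8  # -> a = 8
z = 3  # -> z = 3
ans = a | z  # -> ans = 11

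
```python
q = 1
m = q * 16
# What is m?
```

Trace (tracking m):
q = 1  # -> q = 1
m = q * 16  # -> m = 16

Answer: 16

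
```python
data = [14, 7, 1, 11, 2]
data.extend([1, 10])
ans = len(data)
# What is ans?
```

Answer: 7

Derivation:
Trace (tracking ans):
data = [14, 7, 1, 11, 2]  # -> data = [14, 7, 1, 11, 2]
data.extend([1, 10])  # -> data = [14, 7, 1, 11, 2, 1, 10]
ans = len(data)  # -> ans = 7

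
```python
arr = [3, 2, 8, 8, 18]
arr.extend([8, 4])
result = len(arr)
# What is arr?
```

Trace (tracking arr):
arr = [3, 2, 8, 8, 18]  # -> arr = [3, 2, 8, 8, 18]
arr.extend([8, 4])  # -> arr = [3, 2, 8, 8, 18, 8, 4]
result = len(arr)  # -> result = 7

Answer: [3, 2, 8, 8, 18, 8, 4]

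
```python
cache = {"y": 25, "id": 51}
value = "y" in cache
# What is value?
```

Trace (tracking value):
cache = {'y': 25, 'id': 51}  # -> cache = {'y': 25, 'id': 51}
value = 'y' in cache  # -> value = True

Answer: True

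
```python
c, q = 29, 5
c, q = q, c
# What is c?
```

Answer: 5

Derivation:
Trace (tracking c):
c, q = (29, 5)  # -> c = 29, q = 5
c, q = (q, c)  # -> c = 5, q = 29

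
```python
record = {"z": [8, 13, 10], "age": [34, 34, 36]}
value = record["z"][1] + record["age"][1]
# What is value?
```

Answer: 47

Derivation:
Trace (tracking value):
record = {'z': [8, 13, 10], 'age': [34, 34, 36]}  # -> record = {'z': [8, 13, 10], 'age': [34, 34, 36]}
value = record['z'][1] + record['age'][1]  # -> value = 47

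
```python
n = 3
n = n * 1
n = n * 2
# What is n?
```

Answer: 6

Derivation:
Trace (tracking n):
n = 3  # -> n = 3
n = n * 1  # -> n = 3
n = n * 2  # -> n = 6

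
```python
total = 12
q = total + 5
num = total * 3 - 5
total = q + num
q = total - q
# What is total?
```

Trace (tracking total):
total = 12  # -> total = 12
q = total + 5  # -> q = 17
num = total * 3 - 5  # -> num = 31
total = q + num  # -> total = 48
q = total - q  # -> q = 31

Answer: 48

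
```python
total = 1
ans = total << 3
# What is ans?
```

Trace (tracking ans):
total = 1  # -> total = 1
ans = total << 3  # -> ans = 8

Answer: 8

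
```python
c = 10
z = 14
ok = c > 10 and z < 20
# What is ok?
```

Answer: False

Derivation:
Trace (tracking ok):
c = 10  # -> c = 10
z = 14  # -> z = 14
ok = c > 10 and z < 20  # -> ok = False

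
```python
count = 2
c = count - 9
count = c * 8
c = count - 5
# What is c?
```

Trace (tracking c):
count = 2  # -> count = 2
c = count - 9  # -> c = -7
count = c * 8  # -> count = -56
c = count - 5  # -> c = -61

Answer: -61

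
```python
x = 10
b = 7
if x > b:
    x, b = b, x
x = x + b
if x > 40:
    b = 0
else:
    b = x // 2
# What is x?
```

Answer: 17

Derivation:
Trace (tracking x):
x = 10  # -> x = 10
b = 7  # -> b = 7
if x > b:  # condition is True
    x, b = (b, x)  # -> x = 7, b = 10
x = x + b  # -> x = 17
if x > 40:  # condition is False
else:
    b = x // 2  # -> b = 8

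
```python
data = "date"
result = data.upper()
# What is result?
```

Trace (tracking result):
data = 'date'  # -> data = 'date'
result = data.upper()  # -> result = 'DATE'

Answer: 'DATE'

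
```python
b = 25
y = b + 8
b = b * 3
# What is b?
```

Trace (tracking b):
b = 25  # -> b = 25
y = b + 8  # -> y = 33
b = b * 3  # -> b = 75

Answer: 75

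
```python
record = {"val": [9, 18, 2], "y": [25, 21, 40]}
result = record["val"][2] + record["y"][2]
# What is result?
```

Answer: 42

Derivation:
Trace (tracking result):
record = {'val': [9, 18, 2], 'y': [25, 21, 40]}  # -> record = {'val': [9, 18, 2], 'y': [25, 21, 40]}
result = record['val'][2] + record['y'][2]  # -> result = 42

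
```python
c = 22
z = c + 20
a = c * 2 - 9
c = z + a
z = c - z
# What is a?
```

Trace (tracking a):
c = 22  # -> c = 22
z = c + 20  # -> z = 42
a = c * 2 - 9  # -> a = 35
c = z + a  # -> c = 77
z = c - z  # -> z = 35

Answer: 35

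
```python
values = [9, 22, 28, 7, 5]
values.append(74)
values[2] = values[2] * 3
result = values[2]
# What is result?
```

Trace (tracking result):
values = [9, 22, 28, 7, 5]  # -> values = [9, 22, 28, 7, 5]
values.append(74)  # -> values = [9, 22, 28, 7, 5, 74]
values[2] = values[2] * 3  # -> values = [9, 22, 84, 7, 5, 74]
result = values[2]  # -> result = 84

Answer: 84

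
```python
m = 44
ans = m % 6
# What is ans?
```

Answer: 2

Derivation:
Trace (tracking ans):
m = 44  # -> m = 44
ans = m % 6  # -> ans = 2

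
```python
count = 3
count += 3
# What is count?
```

Answer: 6

Derivation:
Trace (tracking count):
count = 3  # -> count = 3
count += 3  # -> count = 6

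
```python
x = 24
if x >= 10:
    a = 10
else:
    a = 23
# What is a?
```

Answer: 10

Derivation:
Trace (tracking a):
x = 24  # -> x = 24
if x >= 10:  # condition is True
    a = 10  # -> a = 10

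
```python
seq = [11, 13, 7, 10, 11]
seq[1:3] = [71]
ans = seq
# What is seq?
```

Answer: [11, 71, 10, 11]

Derivation:
Trace (tracking seq):
seq = [11, 13, 7, 10, 11]  # -> seq = [11, 13, 7, 10, 11]
seq[1:3] = [71]  # -> seq = [11, 71, 10, 11]
ans = seq  # -> ans = [11, 71, 10, 11]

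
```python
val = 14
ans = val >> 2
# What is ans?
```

Answer: 3

Derivation:
Trace (tracking ans):
val = 14  # -> val = 14
ans = val >> 2  # -> ans = 3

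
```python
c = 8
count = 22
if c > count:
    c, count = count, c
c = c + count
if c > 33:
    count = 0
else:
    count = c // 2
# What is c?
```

Answer: 30

Derivation:
Trace (tracking c):
c = 8  # -> c = 8
count = 22  # -> count = 22
if c > count:  # condition is False
c = c + count  # -> c = 30
if c > 33:  # condition is False
else:
    count = c // 2  # -> count = 15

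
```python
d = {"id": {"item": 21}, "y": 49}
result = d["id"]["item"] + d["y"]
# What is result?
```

Answer: 70

Derivation:
Trace (tracking result):
d = {'id': {'item': 21}, 'y': 49}  # -> d = {'id': {'item': 21}, 'y': 49}
result = d['id']['item'] + d['y']  # -> result = 70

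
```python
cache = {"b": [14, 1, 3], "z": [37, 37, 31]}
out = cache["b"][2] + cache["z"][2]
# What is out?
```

Trace (tracking out):
cache = {'b': [14, 1, 3], 'z': [37, 37, 31]}  # -> cache = {'b': [14, 1, 3], 'z': [37, 37, 31]}
out = cache['b'][2] + cache['z'][2]  # -> out = 34

Answer: 34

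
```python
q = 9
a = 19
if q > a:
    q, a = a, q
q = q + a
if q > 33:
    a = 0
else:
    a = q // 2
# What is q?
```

Trace (tracking q):
q = 9  # -> q = 9
a = 19  # -> a = 19
if q > a:  # condition is False
q = q + a  # -> q = 28
if q > 33:  # condition is False
else:
    a = q // 2  # -> a = 14

Answer: 28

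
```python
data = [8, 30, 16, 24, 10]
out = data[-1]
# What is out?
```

Answer: 10

Derivation:
Trace (tracking out):
data = [8, 30, 16, 24, 10]  # -> data = [8, 30, 16, 24, 10]
out = data[-1]  # -> out = 10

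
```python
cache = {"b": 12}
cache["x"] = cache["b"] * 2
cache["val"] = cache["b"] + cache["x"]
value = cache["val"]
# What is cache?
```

Answer: {'b': 12, 'x': 24, 'val': 36}

Derivation:
Trace (tracking cache):
cache = {'b': 12}  # -> cache = {'b': 12}
cache['x'] = cache['b'] * 2  # -> cache = {'b': 12, 'x': 24}
cache['val'] = cache['b'] + cache['x']  # -> cache = {'b': 12, 'x': 24, 'val': 36}
value = cache['val']  # -> value = 36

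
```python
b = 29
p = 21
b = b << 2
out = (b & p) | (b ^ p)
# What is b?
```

Answer: 116

Derivation:
Trace (tracking b):
b = 29  # -> b = 29
p = 21  # -> p = 21
b = b << 2  # -> b = 116
out = b & p | b ^ p  # -> out = 117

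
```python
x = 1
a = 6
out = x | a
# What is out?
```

Trace (tracking out):
x = 1  # -> x = 1
a = 6  # -> a = 6
out = x | a  # -> out = 7

Answer: 7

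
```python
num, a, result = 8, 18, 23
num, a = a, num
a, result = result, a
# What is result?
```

Answer: 8

Derivation:
Trace (tracking result):
num, a, result = (8, 18, 23)  # -> num = 8, a = 18, result = 23
num, a = (a, num)  # -> num = 18, a = 8
a, result = (result, a)  # -> a = 23, result = 8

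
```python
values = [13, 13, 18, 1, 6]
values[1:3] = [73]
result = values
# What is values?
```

Answer: [13, 73, 1, 6]

Derivation:
Trace (tracking values):
values = [13, 13, 18, 1, 6]  # -> values = [13, 13, 18, 1, 6]
values[1:3] = [73]  # -> values = [13, 73, 1, 6]
result = values  # -> result = [13, 73, 1, 6]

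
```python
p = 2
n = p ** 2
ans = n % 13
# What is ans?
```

Trace (tracking ans):
p = 2  # -> p = 2
n = p ** 2  # -> n = 4
ans = n % 13  # -> ans = 4

Answer: 4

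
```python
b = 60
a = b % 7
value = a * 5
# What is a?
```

Answer: 4

Derivation:
Trace (tracking a):
b = 60  # -> b = 60
a = b % 7  # -> a = 4
value = a * 5  # -> value = 20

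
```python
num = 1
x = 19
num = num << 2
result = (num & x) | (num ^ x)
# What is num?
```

Answer: 4

Derivation:
Trace (tracking num):
num = 1  # -> num = 1
x = 19  # -> x = 19
num = num << 2  # -> num = 4
result = num & x | num ^ x  # -> result = 23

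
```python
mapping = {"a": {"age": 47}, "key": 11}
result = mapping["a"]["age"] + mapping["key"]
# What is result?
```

Answer: 58

Derivation:
Trace (tracking result):
mapping = {'a': {'age': 47}, 'key': 11}  # -> mapping = {'a': {'age': 47}, 'key': 11}
result = mapping['a']['age'] + mapping['key']  # -> result = 58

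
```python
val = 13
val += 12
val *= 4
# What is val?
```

Answer: 100

Derivation:
Trace (tracking val):
val = 13  # -> val = 13
val += 12  # -> val = 25
val *= 4  # -> val = 100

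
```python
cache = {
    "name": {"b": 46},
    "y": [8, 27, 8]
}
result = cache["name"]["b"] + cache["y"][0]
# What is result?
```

Trace (tracking result):
cache = {'name': {'b': 46}, 'y': [8, 27, 8]}  # -> cache = {'name': {'b': 46}, 'y': [8, 27, 8]}
result = cache['name']['b'] + cache['y'][0]  # -> result = 54

Answer: 54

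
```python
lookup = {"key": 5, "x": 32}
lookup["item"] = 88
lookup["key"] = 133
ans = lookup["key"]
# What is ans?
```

Trace (tracking ans):
lookup = {'key': 5, 'x': 32}  # -> lookup = {'key': 5, 'x': 32}
lookup['item'] = 88  # -> lookup = {'key': 5, 'x': 32, 'item': 88}
lookup['key'] = 133  # -> lookup = {'key': 133, 'x': 32, 'item': 88}
ans = lookup['key']  # -> ans = 133

Answer: 133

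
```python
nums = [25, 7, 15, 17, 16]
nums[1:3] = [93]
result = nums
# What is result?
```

Answer: [25, 93, 17, 16]

Derivation:
Trace (tracking result):
nums = [25, 7, 15, 17, 16]  # -> nums = [25, 7, 15, 17, 16]
nums[1:3] = [93]  # -> nums = [25, 93, 17, 16]
result = nums  # -> result = [25, 93, 17, 16]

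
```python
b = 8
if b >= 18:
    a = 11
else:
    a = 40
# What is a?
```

Answer: 40

Derivation:
Trace (tracking a):
b = 8  # -> b = 8
if b >= 18:  # condition is False
else:
    a = 40  # -> a = 40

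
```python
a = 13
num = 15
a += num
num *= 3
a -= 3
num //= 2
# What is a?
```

Trace (tracking a):
a = 13  # -> a = 13
num = 15  # -> num = 15
a += num  # -> a = 28
num *= 3  # -> num = 45
a -= 3  # -> a = 25
num //= 2  # -> num = 22

Answer: 25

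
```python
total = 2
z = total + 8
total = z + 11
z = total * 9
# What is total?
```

Trace (tracking total):
total = 2  # -> total = 2
z = total + 8  # -> z = 10
total = z + 11  # -> total = 21
z = total * 9  # -> z = 189

Answer: 21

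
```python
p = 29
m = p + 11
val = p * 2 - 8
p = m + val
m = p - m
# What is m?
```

Trace (tracking m):
p = 29  # -> p = 29
m = p + 11  # -> m = 40
val = p * 2 - 8  # -> val = 50
p = m + val  # -> p = 90
m = p - m  # -> m = 50

Answer: 50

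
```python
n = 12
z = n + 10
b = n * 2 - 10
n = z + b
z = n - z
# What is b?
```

Trace (tracking b):
n = 12  # -> n = 12
z = n + 10  # -> z = 22
b = n * 2 - 10  # -> b = 14
n = z + b  # -> n = 36
z = n - z  # -> z = 14

Answer: 14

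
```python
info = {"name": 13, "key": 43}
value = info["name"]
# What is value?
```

Trace (tracking value):
info = {'name': 13, 'key': 43}  # -> info = {'name': 13, 'key': 43}
value = info['name']  # -> value = 13

Answer: 13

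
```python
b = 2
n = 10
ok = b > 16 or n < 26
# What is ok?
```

Trace (tracking ok):
b = 2  # -> b = 2
n = 10  # -> n = 10
ok = b > 16 or n < 26  # -> ok = True

Answer: True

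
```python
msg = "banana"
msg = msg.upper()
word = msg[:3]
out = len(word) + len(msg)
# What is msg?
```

Answer: 'BANANA'

Derivation:
Trace (tracking msg):
msg = 'banana'  # -> msg = 'banana'
msg = msg.upper()  # -> msg = 'BANANA'
word = msg[:3]  # -> word = 'BAN'
out = len(word) + len(msg)  # -> out = 9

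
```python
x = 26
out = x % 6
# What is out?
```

Answer: 2

Derivation:
Trace (tracking out):
x = 26  # -> x = 26
out = x % 6  # -> out = 2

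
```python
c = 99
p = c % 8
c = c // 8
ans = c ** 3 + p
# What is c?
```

Trace (tracking c):
c = 99  # -> c = 99
p = c % 8  # -> p = 3
c = c // 8  # -> c = 12
ans = c ** 3 + p  # -> ans = 1731

Answer: 12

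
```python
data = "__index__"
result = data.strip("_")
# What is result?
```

Answer: 'index'

Derivation:
Trace (tracking result):
data = '__index__'  # -> data = '__index__'
result = data.strip('_')  # -> result = 'index'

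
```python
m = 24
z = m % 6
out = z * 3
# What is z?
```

Trace (tracking z):
m = 24  # -> m = 24
z = m % 6  # -> z = 0
out = z * 3  # -> out = 0

Answer: 0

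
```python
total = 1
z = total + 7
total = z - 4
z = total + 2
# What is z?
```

Answer: 6

Derivation:
Trace (tracking z):
total = 1  # -> total = 1
z = total + 7  # -> z = 8
total = z - 4  # -> total = 4
z = total + 2  # -> z = 6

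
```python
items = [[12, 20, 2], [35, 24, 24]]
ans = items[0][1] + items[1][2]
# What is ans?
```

Answer: 44

Derivation:
Trace (tracking ans):
items = [[12, 20, 2], [35, 24, 24]]  # -> items = [[12, 20, 2], [35, 24, 24]]
ans = items[0][1] + items[1][2]  # -> ans = 44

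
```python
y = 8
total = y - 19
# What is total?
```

Trace (tracking total):
y = 8  # -> y = 8
total = y - 19  # -> total = -11

Answer: -11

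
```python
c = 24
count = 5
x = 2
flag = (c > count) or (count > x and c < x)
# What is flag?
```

Answer: True

Derivation:
Trace (tracking flag):
c = 24  # -> c = 24
count = 5  # -> count = 5
x = 2  # -> x = 2
flag = c > count or (count > x and c < x)  # -> flag = True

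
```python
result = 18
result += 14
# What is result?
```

Trace (tracking result):
result = 18  # -> result = 18
result += 14  # -> result = 32

Answer: 32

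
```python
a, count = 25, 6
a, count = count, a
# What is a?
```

Answer: 6

Derivation:
Trace (tracking a):
a, count = (25, 6)  # -> a = 25, count = 6
a, count = (count, a)  # -> a = 6, count = 25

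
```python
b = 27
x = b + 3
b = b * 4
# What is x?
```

Answer: 30

Derivation:
Trace (tracking x):
b = 27  # -> b = 27
x = b + 3  # -> x = 30
b = b * 4  # -> b = 108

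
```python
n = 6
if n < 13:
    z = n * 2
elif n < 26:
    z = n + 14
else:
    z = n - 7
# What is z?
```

Answer: 12

Derivation:
Trace (tracking z):
n = 6  # -> n = 6
if n < 13:  # condition is True
    z = n * 2  # -> z = 12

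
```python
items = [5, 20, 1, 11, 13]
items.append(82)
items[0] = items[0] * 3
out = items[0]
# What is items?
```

Trace (tracking items):
items = [5, 20, 1, 11, 13]  # -> items = [5, 20, 1, 11, 13]
items.append(82)  # -> items = [5, 20, 1, 11, 13, 82]
items[0] = items[0] * 3  # -> items = [15, 20, 1, 11, 13, 82]
out = items[0]  # -> out = 15

Answer: [15, 20, 1, 11, 13, 82]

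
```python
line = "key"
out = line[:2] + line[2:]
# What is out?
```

Trace (tracking out):
line = 'key'  # -> line = 'key'
out = line[:2] + line[2:]  # -> out = 'key'

Answer: 'key'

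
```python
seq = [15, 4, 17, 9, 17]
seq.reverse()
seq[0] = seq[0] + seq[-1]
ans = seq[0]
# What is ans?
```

Trace (tracking ans):
seq = [15, 4, 17, 9, 17]  # -> seq = [15, 4, 17, 9, 17]
seq.reverse()  # -> seq = [17, 9, 17, 4, 15]
seq[0] = seq[0] + seq[-1]  # -> seq = [32, 9, 17, 4, 15]
ans = seq[0]  # -> ans = 32

Answer: 32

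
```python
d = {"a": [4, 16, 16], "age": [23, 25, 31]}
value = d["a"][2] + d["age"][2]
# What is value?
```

Trace (tracking value):
d = {'a': [4, 16, 16], 'age': [23, 25, 31]}  # -> d = {'a': [4, 16, 16], 'age': [23, 25, 31]}
value = d['a'][2] + d['age'][2]  # -> value = 47

Answer: 47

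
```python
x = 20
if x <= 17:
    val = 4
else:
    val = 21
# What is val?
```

Answer: 21

Derivation:
Trace (tracking val):
x = 20  # -> x = 20
if x <= 17:  # condition is False
else:
    val = 21  # -> val = 21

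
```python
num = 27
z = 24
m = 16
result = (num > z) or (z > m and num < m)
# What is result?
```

Trace (tracking result):
num = 27  # -> num = 27
z = 24  # -> z = 24
m = 16  # -> m = 16
result = num > z or (z > m and num < m)  # -> result = True

Answer: True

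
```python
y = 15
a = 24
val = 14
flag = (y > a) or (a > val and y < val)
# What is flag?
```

Trace (tracking flag):
y = 15  # -> y = 15
a = 24  # -> a = 24
val = 14  # -> val = 14
flag = y > a or (a > val and y < val)  # -> flag = False

Answer: False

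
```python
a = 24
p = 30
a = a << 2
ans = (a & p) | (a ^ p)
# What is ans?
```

Answer: 126

Derivation:
Trace (tracking ans):
a = 24  # -> a = 24
p = 30  # -> p = 30
a = a << 2  # -> a = 96
ans = a & p | a ^ p  # -> ans = 126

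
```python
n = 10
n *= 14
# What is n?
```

Trace (tracking n):
n = 10  # -> n = 10
n *= 14  # -> n = 140

Answer: 140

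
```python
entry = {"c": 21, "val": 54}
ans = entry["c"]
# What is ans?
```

Answer: 21

Derivation:
Trace (tracking ans):
entry = {'c': 21, 'val': 54}  # -> entry = {'c': 21, 'val': 54}
ans = entry['c']  # -> ans = 21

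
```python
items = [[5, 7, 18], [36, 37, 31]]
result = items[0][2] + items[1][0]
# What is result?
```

Trace (tracking result):
items = [[5, 7, 18], [36, 37, 31]]  # -> items = [[5, 7, 18], [36, 37, 31]]
result = items[0][2] + items[1][0]  # -> result = 54

Answer: 54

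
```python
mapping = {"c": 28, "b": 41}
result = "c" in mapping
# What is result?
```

Answer: True

Derivation:
Trace (tracking result):
mapping = {'c': 28, 'b': 41}  # -> mapping = {'c': 28, 'b': 41}
result = 'c' in mapping  # -> result = True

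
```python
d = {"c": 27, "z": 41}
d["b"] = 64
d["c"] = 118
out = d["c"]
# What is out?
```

Trace (tracking out):
d = {'c': 27, 'z': 41}  # -> d = {'c': 27, 'z': 41}
d['b'] = 64  # -> d = {'c': 27, 'z': 41, 'b': 64}
d['c'] = 118  # -> d = {'c': 118, 'z': 41, 'b': 64}
out = d['c']  # -> out = 118

Answer: 118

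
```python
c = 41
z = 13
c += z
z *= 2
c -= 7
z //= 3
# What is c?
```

Trace (tracking c):
c = 41  # -> c = 41
z = 13  # -> z = 13
c += z  # -> c = 54
z *= 2  # -> z = 26
c -= 7  # -> c = 47
z //= 3  # -> z = 8

Answer: 47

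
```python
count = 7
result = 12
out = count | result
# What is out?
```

Trace (tracking out):
count = 7  # -> count = 7
result = 12  # -> result = 12
out = count | result  # -> out = 15

Answer: 15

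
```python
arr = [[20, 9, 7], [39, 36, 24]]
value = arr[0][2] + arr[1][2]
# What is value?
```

Trace (tracking value):
arr = [[20, 9, 7], [39, 36, 24]]  # -> arr = [[20, 9, 7], [39, 36, 24]]
value = arr[0][2] + arr[1][2]  # -> value = 31

Answer: 31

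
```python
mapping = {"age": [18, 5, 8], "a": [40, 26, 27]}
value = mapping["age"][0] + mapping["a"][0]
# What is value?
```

Answer: 58

Derivation:
Trace (tracking value):
mapping = {'age': [18, 5, 8], 'a': [40, 26, 27]}  # -> mapping = {'age': [18, 5, 8], 'a': [40, 26, 27]}
value = mapping['age'][0] + mapping['a'][0]  # -> value = 58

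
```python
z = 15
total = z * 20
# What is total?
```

Trace (tracking total):
z = 15  # -> z = 15
total = z * 20  # -> total = 300

Answer: 300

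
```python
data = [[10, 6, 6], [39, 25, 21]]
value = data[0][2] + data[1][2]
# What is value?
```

Trace (tracking value):
data = [[10, 6, 6], [39, 25, 21]]  # -> data = [[10, 6, 6], [39, 25, 21]]
value = data[0][2] + data[1][2]  # -> value = 27

Answer: 27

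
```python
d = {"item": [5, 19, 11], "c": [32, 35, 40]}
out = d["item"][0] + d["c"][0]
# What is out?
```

Trace (tracking out):
d = {'item': [5, 19, 11], 'c': [32, 35, 40]}  # -> d = {'item': [5, 19, 11], 'c': [32, 35, 40]}
out = d['item'][0] + d['c'][0]  # -> out = 37

Answer: 37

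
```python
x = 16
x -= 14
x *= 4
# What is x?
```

Trace (tracking x):
x = 16  # -> x = 16
x -= 14  # -> x = 2
x *= 4  # -> x = 8

Answer: 8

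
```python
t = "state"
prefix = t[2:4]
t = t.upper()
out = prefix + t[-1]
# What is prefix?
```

Trace (tracking prefix):
t = 'state'  # -> t = 'state'
prefix = t[2:4]  # -> prefix = 'at'
t = t.upper()  # -> t = 'STATE'
out = prefix + t[-1]  # -> out = 'atE'

Answer: 'at'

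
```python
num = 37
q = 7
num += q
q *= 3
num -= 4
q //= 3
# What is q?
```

Trace (tracking q):
num = 37  # -> num = 37
q = 7  # -> q = 7
num += q  # -> num = 44
q *= 3  # -> q = 21
num -= 4  # -> num = 40
q //= 3  # -> q = 7

Answer: 7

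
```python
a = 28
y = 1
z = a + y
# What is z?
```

Trace (tracking z):
a = 28  # -> a = 28
y = 1  # -> y = 1
z = a + y  # -> z = 29

Answer: 29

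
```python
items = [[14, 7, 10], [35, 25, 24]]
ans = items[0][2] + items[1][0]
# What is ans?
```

Trace (tracking ans):
items = [[14, 7, 10], [35, 25, 24]]  # -> items = [[14, 7, 10], [35, 25, 24]]
ans = items[0][2] + items[1][0]  # -> ans = 45

Answer: 45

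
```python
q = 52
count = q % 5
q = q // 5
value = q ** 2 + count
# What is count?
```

Answer: 2

Derivation:
Trace (tracking count):
q = 52  # -> q = 52
count = q % 5  # -> count = 2
q = q // 5  # -> q = 10
value = q ** 2 + count  # -> value = 102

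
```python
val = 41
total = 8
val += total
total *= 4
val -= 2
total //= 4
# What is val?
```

Trace (tracking val):
val = 41  # -> val = 41
total = 8  # -> total = 8
val += total  # -> val = 49
total *= 4  # -> total = 32
val -= 2  # -> val = 47
total //= 4  # -> total = 8

Answer: 47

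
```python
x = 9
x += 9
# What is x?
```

Trace (tracking x):
x = 9  # -> x = 9
x += 9  # -> x = 18

Answer: 18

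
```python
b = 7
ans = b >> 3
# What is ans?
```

Answer: 0

Derivation:
Trace (tracking ans):
b = 7  # -> b = 7
ans = b >> 3  # -> ans = 0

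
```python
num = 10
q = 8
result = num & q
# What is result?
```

Answer: 8

Derivation:
Trace (tracking result):
num = 10  # -> num = 10
q = 8  # -> q = 8
result = num & q  # -> result = 8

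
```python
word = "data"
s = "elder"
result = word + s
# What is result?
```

Answer: 'dataelder'

Derivation:
Trace (tracking result):
word = 'data'  # -> word = 'data'
s = 'elder'  # -> s = 'elder'
result = word + s  # -> result = 'dataelder'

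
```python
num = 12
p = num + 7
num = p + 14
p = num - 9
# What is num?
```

Answer: 33

Derivation:
Trace (tracking num):
num = 12  # -> num = 12
p = num + 7  # -> p = 19
num = p + 14  # -> num = 33
p = num - 9  # -> p = 24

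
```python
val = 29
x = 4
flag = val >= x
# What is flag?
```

Trace (tracking flag):
val = 29  # -> val = 29
x = 4  # -> x = 4
flag = val >= x  # -> flag = True

Answer: True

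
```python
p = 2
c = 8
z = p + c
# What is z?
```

Answer: 10

Derivation:
Trace (tracking z):
p = 2  # -> p = 2
c = 8  # -> c = 8
z = p + c  # -> z = 10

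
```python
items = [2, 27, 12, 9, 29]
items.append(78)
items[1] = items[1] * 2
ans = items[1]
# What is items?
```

Answer: [2, 54, 12, 9, 29, 78]

Derivation:
Trace (tracking items):
items = [2, 27, 12, 9, 29]  # -> items = [2, 27, 12, 9, 29]
items.append(78)  # -> items = [2, 27, 12, 9, 29, 78]
items[1] = items[1] * 2  # -> items = [2, 54, 12, 9, 29, 78]
ans = items[1]  # -> ans = 54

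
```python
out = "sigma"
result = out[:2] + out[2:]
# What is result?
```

Trace (tracking result):
out = 'sigma'  # -> out = 'sigma'
result = out[:2] + out[2:]  # -> result = 'sigma'

Answer: 'sigma'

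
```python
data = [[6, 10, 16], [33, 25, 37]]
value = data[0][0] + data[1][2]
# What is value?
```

Trace (tracking value):
data = [[6, 10, 16], [33, 25, 37]]  # -> data = [[6, 10, 16], [33, 25, 37]]
value = data[0][0] + data[1][2]  # -> value = 43

Answer: 43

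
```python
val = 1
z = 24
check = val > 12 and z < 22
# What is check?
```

Trace (tracking check):
val = 1  # -> val = 1
z = 24  # -> z = 24
check = val > 12 and z < 22  # -> check = False

Answer: False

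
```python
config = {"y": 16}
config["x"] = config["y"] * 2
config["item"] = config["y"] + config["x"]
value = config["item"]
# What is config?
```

Answer: {'y': 16, 'x': 32, 'item': 48}

Derivation:
Trace (tracking config):
config = {'y': 16}  # -> config = {'y': 16}
config['x'] = config['y'] * 2  # -> config = {'y': 16, 'x': 32}
config['item'] = config['y'] + config['x']  # -> config = {'y': 16, 'x': 32, 'item': 48}
value = config['item']  # -> value = 48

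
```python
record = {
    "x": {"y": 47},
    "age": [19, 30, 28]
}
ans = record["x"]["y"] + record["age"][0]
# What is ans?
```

Answer: 66

Derivation:
Trace (tracking ans):
record = {'x': {'y': 47}, 'age': [19, 30, 28]}  # -> record = {'x': {'y': 47}, 'age': [19, 30, 28]}
ans = record['x']['y'] + record['age'][0]  # -> ans = 66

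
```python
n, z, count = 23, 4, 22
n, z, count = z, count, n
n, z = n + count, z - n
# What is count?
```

Trace (tracking count):
n, z, count = (23, 4, 22)  # -> n = 23, z = 4, count = 22
n, z, count = (z, count, n)  # -> n = 4, z = 22, count = 23
n, z = (n + count, z - n)  # -> n = 27, z = 18

Answer: 23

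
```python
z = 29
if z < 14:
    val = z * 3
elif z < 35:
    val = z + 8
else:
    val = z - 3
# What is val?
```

Trace (tracking val):
z = 29  # -> z = 29
if z < 14:  # condition is False
elif z < 35:  # condition is True
    val = z + 8  # -> val = 37

Answer: 37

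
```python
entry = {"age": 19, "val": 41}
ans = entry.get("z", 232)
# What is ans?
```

Trace (tracking ans):
entry = {'age': 19, 'val': 41}  # -> entry = {'age': 19, 'val': 41}
ans = entry.get('z', 232)  # -> ans = 232

Answer: 232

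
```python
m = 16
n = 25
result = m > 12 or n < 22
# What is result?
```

Trace (tracking result):
m = 16  # -> m = 16
n = 25  # -> n = 25
result = m > 12 or n < 22  # -> result = True

Answer: True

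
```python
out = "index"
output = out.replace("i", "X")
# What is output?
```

Trace (tracking output):
out = 'index'  # -> out = 'index'
output = out.replace('i', 'X')  # -> output = 'Xndex'

Answer: 'Xndex'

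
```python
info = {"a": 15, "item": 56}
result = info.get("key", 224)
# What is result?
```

Trace (tracking result):
info = {'a': 15, 'item': 56}  # -> info = {'a': 15, 'item': 56}
result = info.get('key', 224)  # -> result = 224

Answer: 224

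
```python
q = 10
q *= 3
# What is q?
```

Answer: 30

Derivation:
Trace (tracking q):
q = 10  # -> q = 10
q *= 3  # -> q = 30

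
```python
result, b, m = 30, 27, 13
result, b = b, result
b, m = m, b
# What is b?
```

Answer: 13

Derivation:
Trace (tracking b):
result, b, m = (30, 27, 13)  # -> result = 30, b = 27, m = 13
result, b = (b, result)  # -> result = 27, b = 30
b, m = (m, b)  # -> b = 13, m = 30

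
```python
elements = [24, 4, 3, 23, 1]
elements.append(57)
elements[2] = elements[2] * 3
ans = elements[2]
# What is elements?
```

Trace (tracking elements):
elements = [24, 4, 3, 23, 1]  # -> elements = [24, 4, 3, 23, 1]
elements.append(57)  # -> elements = [24, 4, 3, 23, 1, 57]
elements[2] = elements[2] * 3  # -> elements = [24, 4, 9, 23, 1, 57]
ans = elements[2]  # -> ans = 9

Answer: [24, 4, 9, 23, 1, 57]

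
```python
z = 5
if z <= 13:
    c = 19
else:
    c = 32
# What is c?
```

Trace (tracking c):
z = 5  # -> z = 5
if z <= 13:  # condition is True
    c = 19  # -> c = 19

Answer: 19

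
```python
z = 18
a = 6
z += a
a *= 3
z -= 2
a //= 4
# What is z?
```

Answer: 22

Derivation:
Trace (tracking z):
z = 18  # -> z = 18
a = 6  # -> a = 6
z += a  # -> z = 24
a *= 3  # -> a = 18
z -= 2  # -> z = 22
a //= 4  # -> a = 4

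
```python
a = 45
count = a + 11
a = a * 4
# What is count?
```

Answer: 56

Derivation:
Trace (tracking count):
a = 45  # -> a = 45
count = a + 11  # -> count = 56
a = a * 4  # -> a = 180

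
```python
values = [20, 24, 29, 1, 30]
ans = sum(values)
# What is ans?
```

Trace (tracking ans):
values = [20, 24, 29, 1, 30]  # -> values = [20, 24, 29, 1, 30]
ans = sum(values)  # -> ans = 104

Answer: 104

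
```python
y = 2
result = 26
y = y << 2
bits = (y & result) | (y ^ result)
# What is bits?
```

Trace (tracking bits):
y = 2  # -> y = 2
result = 26  # -> result = 26
y = y << 2  # -> y = 8
bits = y & result | y ^ result  # -> bits = 26

Answer: 26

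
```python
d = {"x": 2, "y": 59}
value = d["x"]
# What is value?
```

Answer: 2

Derivation:
Trace (tracking value):
d = {'x': 2, 'y': 59}  # -> d = {'x': 2, 'y': 59}
value = d['x']  # -> value = 2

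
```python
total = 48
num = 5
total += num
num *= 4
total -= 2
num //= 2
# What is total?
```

Trace (tracking total):
total = 48  # -> total = 48
num = 5  # -> num = 5
total += num  # -> total = 53
num *= 4  # -> num = 20
total -= 2  # -> total = 51
num //= 2  # -> num = 10

Answer: 51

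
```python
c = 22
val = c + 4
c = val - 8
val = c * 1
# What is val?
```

Trace (tracking val):
c = 22  # -> c = 22
val = c + 4  # -> val = 26
c = val - 8  # -> c = 18
val = c * 1  # -> val = 18

Answer: 18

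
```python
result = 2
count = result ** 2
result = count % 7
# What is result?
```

Trace (tracking result):
result = 2  # -> result = 2
count = result ** 2  # -> count = 4
result = count % 7  # -> result = 4

Answer: 4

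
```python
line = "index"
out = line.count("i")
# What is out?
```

Trace (tracking out):
line = 'index'  # -> line = 'index'
out = line.count('i')  # -> out = 1

Answer: 1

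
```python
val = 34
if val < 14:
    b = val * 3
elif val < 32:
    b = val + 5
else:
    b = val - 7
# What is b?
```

Answer: 27

Derivation:
Trace (tracking b):
val = 34  # -> val = 34
if val < 14:  # condition is False
elif val < 32:  # condition is False
else:
    b = val - 7  # -> b = 27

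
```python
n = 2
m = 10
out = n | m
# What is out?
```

Answer: 10

Derivation:
Trace (tracking out):
n = 2  # -> n = 2
m = 10  # -> m = 10
out = n | m  # -> out = 10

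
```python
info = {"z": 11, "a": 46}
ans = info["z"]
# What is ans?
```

Trace (tracking ans):
info = {'z': 11, 'a': 46}  # -> info = {'z': 11, 'a': 46}
ans = info['z']  # -> ans = 11

Answer: 11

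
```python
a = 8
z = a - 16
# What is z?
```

Trace (tracking z):
a = 8  # -> a = 8
z = a - 16  # -> z = -8

Answer: -8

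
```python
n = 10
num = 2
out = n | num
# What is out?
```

Trace (tracking out):
n = 10  # -> n = 10
num = 2  # -> num = 2
out = n | num  # -> out = 10

Answer: 10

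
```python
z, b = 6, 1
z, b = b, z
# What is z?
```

Trace (tracking z):
z, b = (6, 1)  # -> z = 6, b = 1
z, b = (b, z)  # -> z = 1, b = 6

Answer: 1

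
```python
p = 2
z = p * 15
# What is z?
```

Answer: 30

Derivation:
Trace (tracking z):
p = 2  # -> p = 2
z = p * 15  # -> z = 30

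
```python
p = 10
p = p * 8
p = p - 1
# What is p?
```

Trace (tracking p):
p = 10  # -> p = 10
p = p * 8  # -> p = 80
p = p - 1  # -> p = 79

Answer: 79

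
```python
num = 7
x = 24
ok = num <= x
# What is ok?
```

Answer: True

Derivation:
Trace (tracking ok):
num = 7  # -> num = 7
x = 24  # -> x = 24
ok = num <= x  # -> ok = True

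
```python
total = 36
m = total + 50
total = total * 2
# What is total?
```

Trace (tracking total):
total = 36  # -> total = 36
m = total + 50  # -> m = 86
total = total * 2  # -> total = 72

Answer: 72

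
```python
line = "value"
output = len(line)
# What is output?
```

Trace (tracking output):
line = 'value'  # -> line = 'value'
output = len(line)  # -> output = 5

Answer: 5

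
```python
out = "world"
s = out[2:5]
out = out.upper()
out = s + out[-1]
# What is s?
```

Trace (tracking s):
out = 'world'  # -> out = 'world'
s = out[2:5]  # -> s = 'rld'
out = out.upper()  # -> out = 'WORLD'
out = s + out[-1]  # -> out = 'rldD'

Answer: 'rld'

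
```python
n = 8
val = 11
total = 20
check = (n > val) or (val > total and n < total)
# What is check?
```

Answer: False

Derivation:
Trace (tracking check):
n = 8  # -> n = 8
val = 11  # -> val = 11
total = 20  # -> total = 20
check = n > val or (val > total and n < total)  # -> check = False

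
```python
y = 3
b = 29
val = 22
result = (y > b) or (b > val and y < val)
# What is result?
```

Trace (tracking result):
y = 3  # -> y = 3
b = 29  # -> b = 29
val = 22  # -> val = 22
result = y > b or (b > val and y < val)  # -> result = True

Answer: True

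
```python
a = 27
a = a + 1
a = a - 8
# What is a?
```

Answer: 20

Derivation:
Trace (tracking a):
a = 27  # -> a = 27
a = a + 1  # -> a = 28
a = a - 8  # -> a = 20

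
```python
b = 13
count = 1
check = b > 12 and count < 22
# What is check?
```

Trace (tracking check):
b = 13  # -> b = 13
count = 1  # -> count = 1
check = b > 12 and count < 22  # -> check = True

Answer: True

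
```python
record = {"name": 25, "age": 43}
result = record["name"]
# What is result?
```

Trace (tracking result):
record = {'name': 25, 'age': 43}  # -> record = {'name': 25, 'age': 43}
result = record['name']  # -> result = 25

Answer: 25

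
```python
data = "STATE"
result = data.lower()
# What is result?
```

Trace (tracking result):
data = 'STATE'  # -> data = 'STATE'
result = data.lower()  # -> result = 'state'

Answer: 'state'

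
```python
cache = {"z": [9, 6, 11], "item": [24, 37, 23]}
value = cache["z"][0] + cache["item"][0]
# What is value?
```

Trace (tracking value):
cache = {'z': [9, 6, 11], 'item': [24, 37, 23]}  # -> cache = {'z': [9, 6, 11], 'item': [24, 37, 23]}
value = cache['z'][0] + cache['item'][0]  # -> value = 33

Answer: 33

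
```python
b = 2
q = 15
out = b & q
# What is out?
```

Trace (tracking out):
b = 2  # -> b = 2
q = 15  # -> q = 15
out = b & q  # -> out = 2

Answer: 2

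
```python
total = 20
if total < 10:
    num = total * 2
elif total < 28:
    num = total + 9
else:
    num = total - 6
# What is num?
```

Answer: 29

Derivation:
Trace (tracking num):
total = 20  # -> total = 20
if total < 10:  # condition is False
elif total < 28:  # condition is True
    num = total + 9  # -> num = 29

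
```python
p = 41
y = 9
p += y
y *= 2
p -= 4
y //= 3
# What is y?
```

Trace (tracking y):
p = 41  # -> p = 41
y = 9  # -> y = 9
p += y  # -> p = 50
y *= 2  # -> y = 18
p -= 4  # -> p = 46
y //= 3  # -> y = 6

Answer: 6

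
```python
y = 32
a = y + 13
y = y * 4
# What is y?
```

Trace (tracking y):
y = 32  # -> y = 32
a = y + 13  # -> a = 45
y = y * 4  # -> y = 128

Answer: 128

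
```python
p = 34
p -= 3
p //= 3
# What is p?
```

Trace (tracking p):
p = 34  # -> p = 34
p -= 3  # -> p = 31
p //= 3  # -> p = 10

Answer: 10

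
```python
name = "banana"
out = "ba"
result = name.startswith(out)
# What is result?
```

Trace (tracking result):
name = 'banana'  # -> name = 'banana'
out = 'ba'  # -> out = 'ba'
result = name.startswith(out)  # -> result = True

Answer: True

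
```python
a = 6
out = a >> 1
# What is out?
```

Answer: 3

Derivation:
Trace (tracking out):
a = 6  # -> a = 6
out = a >> 1  # -> out = 3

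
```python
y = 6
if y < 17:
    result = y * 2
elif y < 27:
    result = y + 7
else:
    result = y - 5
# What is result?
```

Answer: 12

Derivation:
Trace (tracking result):
y = 6  # -> y = 6
if y < 17:  # condition is True
    result = y * 2  # -> result = 12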